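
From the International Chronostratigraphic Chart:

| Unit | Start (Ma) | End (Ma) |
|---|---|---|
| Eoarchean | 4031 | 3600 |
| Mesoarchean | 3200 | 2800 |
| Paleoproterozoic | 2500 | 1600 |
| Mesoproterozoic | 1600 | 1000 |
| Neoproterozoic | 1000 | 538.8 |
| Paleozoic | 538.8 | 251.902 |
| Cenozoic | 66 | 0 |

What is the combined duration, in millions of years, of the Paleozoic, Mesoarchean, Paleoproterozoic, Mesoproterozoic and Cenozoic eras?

2252.898 million years

Each duration: Paleozoic = 286.898; Mesoarchean = 400; Paleoproterozoic = 900; Mesoproterozoic = 600; Cenozoic = 66.
Sum: 286.898 + 400 + 900 + 600 + 66 = 2252.898 Myr.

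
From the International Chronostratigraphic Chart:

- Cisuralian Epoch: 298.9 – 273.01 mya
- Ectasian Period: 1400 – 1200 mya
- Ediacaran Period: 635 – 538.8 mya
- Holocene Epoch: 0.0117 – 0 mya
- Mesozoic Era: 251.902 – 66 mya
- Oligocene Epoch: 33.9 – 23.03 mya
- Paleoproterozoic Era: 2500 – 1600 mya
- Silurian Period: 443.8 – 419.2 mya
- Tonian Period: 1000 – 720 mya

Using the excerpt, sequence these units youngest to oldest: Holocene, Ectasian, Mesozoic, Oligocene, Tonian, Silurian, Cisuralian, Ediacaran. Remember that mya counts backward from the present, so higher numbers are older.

Read off each span (Ma): Holocene 0.0117–0; Ectasian 1400–1200; Mesozoic 251.902–66; Oligocene 33.9–23.03; Tonian 1000–720; Silurian 443.8–419.2; Cisuralian 298.9–273.01; Ediacaran 635–538.8.
Larger Ma is older, so oldest→youngest is Ectasian, Tonian, Ediacaran, Silurian, Cisuralian, Mesozoic, Oligocene, Holocene; reverse it for youngest→oldest.

Holocene → Oligocene → Mesozoic → Cisuralian → Silurian → Ediacaran → Tonian → Ectasian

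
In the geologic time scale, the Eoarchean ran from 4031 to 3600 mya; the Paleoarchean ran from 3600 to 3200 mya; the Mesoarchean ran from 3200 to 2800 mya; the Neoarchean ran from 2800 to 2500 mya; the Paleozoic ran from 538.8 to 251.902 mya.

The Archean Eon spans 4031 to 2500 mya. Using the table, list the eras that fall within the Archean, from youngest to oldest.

Neoarchean, Mesoarchean, Paleoarchean, Eoarchean

Eras with both bounds inside 4031–2500 Ma: Neoarchean (2800–2500), Mesoarchean (3200–2800), Paleoarchean (3600–3200), Eoarchean (4031–3600).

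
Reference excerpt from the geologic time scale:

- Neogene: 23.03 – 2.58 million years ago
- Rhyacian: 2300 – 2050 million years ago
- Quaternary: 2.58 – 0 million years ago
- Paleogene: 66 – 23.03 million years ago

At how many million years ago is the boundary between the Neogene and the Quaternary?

2.58 million years ago

The Neogene ends and the Quaternary begins at 2.58 million years ago.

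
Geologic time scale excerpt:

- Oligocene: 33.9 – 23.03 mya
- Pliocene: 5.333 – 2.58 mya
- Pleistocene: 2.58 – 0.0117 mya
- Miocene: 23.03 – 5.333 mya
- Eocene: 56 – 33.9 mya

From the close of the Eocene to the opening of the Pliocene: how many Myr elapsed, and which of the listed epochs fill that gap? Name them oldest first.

The Eocene closes at 33.9 Ma and the Pliocene opens at 5.333 Ma, so the interval is 33.9 − 5.333 = 28.567 Myr.
An epoch fits inside if it starts at or after 33.9 Ma and ends at or before 5.333 Ma; oldest first that gives Oligocene, Miocene.

28.567 million years; Oligocene, Miocene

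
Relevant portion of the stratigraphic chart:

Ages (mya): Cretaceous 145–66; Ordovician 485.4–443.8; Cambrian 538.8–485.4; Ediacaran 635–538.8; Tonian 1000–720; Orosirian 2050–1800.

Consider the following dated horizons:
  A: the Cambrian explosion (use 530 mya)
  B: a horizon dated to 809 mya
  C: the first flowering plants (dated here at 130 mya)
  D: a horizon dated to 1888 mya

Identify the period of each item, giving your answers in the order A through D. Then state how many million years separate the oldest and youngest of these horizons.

A: 530 Ma lies in 538.8–485.4 Ma, so Cambrian.
B: 809 Ma lies in 1000–720 Ma, so Tonian.
C: 130 Ma lies in 145–66 Ma, so Cretaceous.
D: 1888 Ma lies in 2050–1800 Ma, so Orosirian.
Oldest = 1888 Ma, youngest = 130 Ma → span 1758 Myr.

A — Cambrian; B — Tonian; C — Cretaceous; D — Orosirian; span 1758 million years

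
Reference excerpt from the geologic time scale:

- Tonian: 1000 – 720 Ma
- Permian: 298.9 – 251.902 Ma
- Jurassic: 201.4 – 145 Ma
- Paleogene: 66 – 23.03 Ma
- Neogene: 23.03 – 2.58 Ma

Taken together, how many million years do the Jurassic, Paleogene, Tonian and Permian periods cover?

Each duration: Jurassic = 56.4; Paleogene = 42.97; Tonian = 280; Permian = 46.998.
Sum: 56.4 + 42.97 + 280 + 46.998 = 426.368 Myr.

426.368 million years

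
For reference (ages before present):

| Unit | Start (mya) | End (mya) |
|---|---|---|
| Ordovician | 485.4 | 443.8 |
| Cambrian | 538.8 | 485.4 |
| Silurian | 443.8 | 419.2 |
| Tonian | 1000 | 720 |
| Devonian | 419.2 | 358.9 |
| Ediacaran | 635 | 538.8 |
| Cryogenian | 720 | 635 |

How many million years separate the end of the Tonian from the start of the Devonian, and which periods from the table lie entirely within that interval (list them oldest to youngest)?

300.8 million years; Cryogenian, Ediacaran, Cambrian, Ordovician, Silurian

End of Tonian = 720 Ma; start of Devonian = 419.2 Ma.
Gap = 720 − 419.2 = 300.8 Myr.
Periods wholly inside 720–419.2 Ma: Cryogenian (720–635), Ediacaran (635–538.8), Cambrian (538.8–485.4), Ordovician (485.4–443.8), Silurian (443.8–419.2).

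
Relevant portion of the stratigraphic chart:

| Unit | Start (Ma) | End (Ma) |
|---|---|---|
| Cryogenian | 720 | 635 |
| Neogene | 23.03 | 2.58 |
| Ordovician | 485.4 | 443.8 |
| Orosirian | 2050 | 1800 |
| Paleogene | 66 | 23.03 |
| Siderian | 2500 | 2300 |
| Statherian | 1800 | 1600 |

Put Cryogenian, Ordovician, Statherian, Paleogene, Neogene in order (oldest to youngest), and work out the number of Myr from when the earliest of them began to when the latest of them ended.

Start ages (Ma): Statherian 1800, Cryogenian 720, Ordovician 485.4, Paleogene 66, Neogene 23.03.
Ordered oldest to youngest: Statherian, Cryogenian, Ordovician, Paleogene, Neogene.
Span = 1800 − 2.58 = 1797.42 Myr.

Statherian, Cryogenian, Ordovician, Paleogene, Neogene; total span 1797.42 Myr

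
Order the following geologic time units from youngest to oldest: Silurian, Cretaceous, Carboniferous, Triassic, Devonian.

Cretaceous, Triassic, Carboniferous, Devonian, Silurian

Era membership (oldest first within each) — Paleozoic: Silurian, Devonian, Carboniferous; Mesozoic: Triassic, Cretaceous. Paleozoic precedes Mesozoic, which precedes Cenozoic. Concatenating the groups in that era order and then reversing gives youngest to oldest.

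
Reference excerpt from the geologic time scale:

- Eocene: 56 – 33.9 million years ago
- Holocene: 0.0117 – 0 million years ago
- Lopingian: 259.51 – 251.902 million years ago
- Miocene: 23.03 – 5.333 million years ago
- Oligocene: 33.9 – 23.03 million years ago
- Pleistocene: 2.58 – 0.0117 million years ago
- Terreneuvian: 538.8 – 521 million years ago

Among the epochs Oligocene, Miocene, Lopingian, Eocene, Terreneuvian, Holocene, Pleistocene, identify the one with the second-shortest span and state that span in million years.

Durations: Oligocene 10.87; Miocene 17.697; Lopingian 7.608; Eocene 22.1; Terreneuvian 17.8; Holocene 0.0117; Pleistocene 2.5683 Myr.
Sorted shortest-first: Holocene (0.0117), Pleistocene (2.5683), Lopingian (7.608), Oligocene (10.87), Miocene (17.697), Terreneuvian (17.8), Eocene (22.1).
The second shortest is Pleistocene at 2.5683 Myr.

Pleistocene, 2.5683 million years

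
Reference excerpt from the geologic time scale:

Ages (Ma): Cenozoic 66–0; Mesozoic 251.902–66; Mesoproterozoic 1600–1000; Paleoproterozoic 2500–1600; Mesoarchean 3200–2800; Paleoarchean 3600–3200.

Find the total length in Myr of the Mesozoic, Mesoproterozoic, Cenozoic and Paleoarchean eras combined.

Duration is start − end for each: (251.902 − 66) + (1600 − 1000) + (66 − 0) + (3600 − 3200).
That is 185.902 + 600 + 66 + 400, which totals 1251.902 million years.

1251.902 million years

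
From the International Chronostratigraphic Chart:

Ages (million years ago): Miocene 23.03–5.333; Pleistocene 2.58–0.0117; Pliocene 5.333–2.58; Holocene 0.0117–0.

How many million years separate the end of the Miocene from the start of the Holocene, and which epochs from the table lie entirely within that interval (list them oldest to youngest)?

5.3213 million years; Pliocene, Pleistocene

The Miocene closes at 5.333 Ma and the Holocene opens at 0.0117 Ma, so the interval is 5.333 − 0.0117 = 5.3213 Myr.
An epoch fits inside if it starts at or after 5.333 Ma and ends at or before 0.0117 Ma; oldest first that gives Pliocene, Pleistocene.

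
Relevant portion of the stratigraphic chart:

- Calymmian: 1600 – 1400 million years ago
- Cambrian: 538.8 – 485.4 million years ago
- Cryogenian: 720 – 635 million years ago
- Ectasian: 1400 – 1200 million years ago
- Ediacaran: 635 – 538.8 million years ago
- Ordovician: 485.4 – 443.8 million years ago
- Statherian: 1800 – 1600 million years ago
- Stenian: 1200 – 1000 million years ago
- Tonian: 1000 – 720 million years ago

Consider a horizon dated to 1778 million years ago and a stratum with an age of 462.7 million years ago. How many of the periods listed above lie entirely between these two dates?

7

The older date is 1778 Ma and the younger is 462.7 Ma.
Periods with start < 1778 and end > 462.7 Ma: Calymmian (1600–1400), Ectasian (1400–1200), Stenian (1200–1000), Tonian (1000–720), Cryogenian (720–635), Ediacaran (635–538.8), Cambrian (538.8–485.4).
That is 7 complete periods.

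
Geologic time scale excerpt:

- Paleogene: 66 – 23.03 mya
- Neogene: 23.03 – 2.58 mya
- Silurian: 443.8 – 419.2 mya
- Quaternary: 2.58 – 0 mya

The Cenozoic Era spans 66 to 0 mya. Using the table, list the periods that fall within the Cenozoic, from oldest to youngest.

Paleogene, Neogene, Quaternary

Periods with both bounds inside 66–0 Ma: Paleogene (66–23.03), Neogene (23.03–2.58), Quaternary (2.58–0).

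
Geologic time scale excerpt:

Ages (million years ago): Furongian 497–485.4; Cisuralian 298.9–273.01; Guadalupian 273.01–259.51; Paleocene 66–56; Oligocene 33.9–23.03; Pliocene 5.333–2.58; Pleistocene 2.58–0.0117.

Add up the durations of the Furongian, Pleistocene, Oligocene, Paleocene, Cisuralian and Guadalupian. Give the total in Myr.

74.4283 million years

Duration is start − end for each: (497 − 485.4) + (2.58 − 0.0117) + (33.9 − 23.03) + (66 − 56) + (298.9 − 273.01) + (273.01 − 259.51).
That is 11.6 + 2.5683 + 10.87 + 10 + 25.89 + 13.5, which totals 74.4283 million years.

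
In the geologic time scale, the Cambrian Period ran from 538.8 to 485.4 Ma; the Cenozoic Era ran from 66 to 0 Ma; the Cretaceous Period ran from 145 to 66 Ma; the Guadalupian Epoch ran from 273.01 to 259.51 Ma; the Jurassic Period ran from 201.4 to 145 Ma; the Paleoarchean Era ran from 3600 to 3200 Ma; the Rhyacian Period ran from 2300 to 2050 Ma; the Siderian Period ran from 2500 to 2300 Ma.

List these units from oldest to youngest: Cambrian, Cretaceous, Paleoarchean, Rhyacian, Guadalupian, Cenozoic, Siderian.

Paleoarchean, Siderian, Rhyacian, Cambrian, Guadalupian, Cretaceous, Cenozoic

Sorting by start age (descending Ma, since larger Ma = older): Paleoarchean start 3600, Siderian start 2500, Rhyacian start 2300, Cambrian start 538.8, Guadalupian start 273.01, Cretaceous start 145, Cenozoic start 66.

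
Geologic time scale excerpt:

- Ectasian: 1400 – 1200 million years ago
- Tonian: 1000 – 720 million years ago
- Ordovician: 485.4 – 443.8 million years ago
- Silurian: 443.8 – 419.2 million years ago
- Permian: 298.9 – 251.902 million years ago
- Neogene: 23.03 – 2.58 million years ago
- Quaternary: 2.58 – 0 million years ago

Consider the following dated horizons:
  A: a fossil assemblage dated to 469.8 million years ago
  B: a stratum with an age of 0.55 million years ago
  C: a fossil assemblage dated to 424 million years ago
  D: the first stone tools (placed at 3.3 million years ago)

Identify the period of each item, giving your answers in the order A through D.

A: 469.8 Ma lies in 485.4–443.8 Ma, so Ordovician.
B: 0.55 Ma lies in 2.58–0 Ma, so Quaternary.
C: 424 Ma lies in 443.8–419.2 Ma, so Silurian.
D: 3.3 Ma lies in 23.03–2.58 Ma, so Neogene.

A — Ordovician; B — Quaternary; C — Silurian; D — Neogene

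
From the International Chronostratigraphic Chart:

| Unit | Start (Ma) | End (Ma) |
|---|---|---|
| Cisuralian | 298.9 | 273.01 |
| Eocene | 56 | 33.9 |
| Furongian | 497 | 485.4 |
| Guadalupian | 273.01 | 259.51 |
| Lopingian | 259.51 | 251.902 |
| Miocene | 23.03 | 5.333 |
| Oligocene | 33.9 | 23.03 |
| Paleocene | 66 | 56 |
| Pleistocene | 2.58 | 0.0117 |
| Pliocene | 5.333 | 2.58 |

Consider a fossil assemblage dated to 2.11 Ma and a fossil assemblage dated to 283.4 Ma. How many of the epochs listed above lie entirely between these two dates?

The older date is 283.4 Ma and the younger is 2.11 Ma.
Epochs with start < 283.4 and end > 2.11 Ma: Guadalupian (273.01–259.51), Lopingian (259.51–251.902), Paleocene (66–56), Eocene (56–33.9), Oligocene (33.9–23.03), Miocene (23.03–5.333), Pliocene (5.333–2.58).
That is 7 complete epochs.

7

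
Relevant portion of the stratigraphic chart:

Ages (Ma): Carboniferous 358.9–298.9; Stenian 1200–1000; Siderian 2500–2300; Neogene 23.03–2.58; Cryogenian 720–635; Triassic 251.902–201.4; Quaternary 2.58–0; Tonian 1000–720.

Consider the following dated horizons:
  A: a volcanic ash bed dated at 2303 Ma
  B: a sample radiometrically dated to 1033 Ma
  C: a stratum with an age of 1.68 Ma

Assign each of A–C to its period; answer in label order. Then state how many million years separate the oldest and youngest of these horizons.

Match each age against the start–end ranges in the excerpt: A = 2303 Ma → Siderian (2500–2300); B = 1033 Ma → Stenian (1200–1000); C = 1.68 Ma → Quaternary (2.58–0).
The largest age is 2303 Ma and the smallest is 1.68 Ma; their difference is 2301.32 Myr.

A — Siderian; B — Stenian; C — Quaternary; span 2301.32 million years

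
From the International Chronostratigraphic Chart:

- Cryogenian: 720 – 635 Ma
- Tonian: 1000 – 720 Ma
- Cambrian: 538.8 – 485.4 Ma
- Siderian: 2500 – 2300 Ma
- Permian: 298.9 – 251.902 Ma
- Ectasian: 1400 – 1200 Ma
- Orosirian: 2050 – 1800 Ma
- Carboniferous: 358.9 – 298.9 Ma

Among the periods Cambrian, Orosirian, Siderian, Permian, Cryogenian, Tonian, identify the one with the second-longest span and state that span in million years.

Orosirian, 250 million years

Start − end for each: Cambrian 538.8 − 485.4 = 53.4; Orosirian 2050 − 1800 = 250; Siderian 2500 − 2300 = 200; Permian 298.9 − 251.902 = 46.998; Cryogenian 720 − 635 = 85; Tonian 1000 − 720 = 280.
Ranking these from longest: Tonian > Orosirian > Siderian > Cryogenian > Cambrian > Permian.
Position 2 in that ranking is Orosirian, which lasted 250 Myr.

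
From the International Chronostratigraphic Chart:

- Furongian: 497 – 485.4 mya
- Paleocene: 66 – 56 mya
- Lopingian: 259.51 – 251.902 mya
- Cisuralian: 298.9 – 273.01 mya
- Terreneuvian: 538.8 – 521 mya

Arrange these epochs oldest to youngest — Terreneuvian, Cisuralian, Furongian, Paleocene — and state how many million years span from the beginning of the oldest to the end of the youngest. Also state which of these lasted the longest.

Terreneuvian → Furongian → Cisuralian → Paleocene; total span 482.8 Myr; longest is Cisuralian

From the excerpt: Terreneuvian 538.8–521; Cisuralian 298.9–273.01; Furongian 497–485.4; Paleocene 66–56 (Ma).
Larger Ma is earlier, so the oldest is Terreneuvian and the youngest is Paleocene; oldest to youngest: Terreneuvian, Furongian, Cisuralian, Paleocene.
Oldest start 538.8 minus youngest end 56 gives 482.8 Myr overall.
Individual lengths (start − end): Paleocene 10; Terreneuvian 17.8; Cisuralian 25.89; Furongian 11.6. The largest is Cisuralian at 25.89 Myr.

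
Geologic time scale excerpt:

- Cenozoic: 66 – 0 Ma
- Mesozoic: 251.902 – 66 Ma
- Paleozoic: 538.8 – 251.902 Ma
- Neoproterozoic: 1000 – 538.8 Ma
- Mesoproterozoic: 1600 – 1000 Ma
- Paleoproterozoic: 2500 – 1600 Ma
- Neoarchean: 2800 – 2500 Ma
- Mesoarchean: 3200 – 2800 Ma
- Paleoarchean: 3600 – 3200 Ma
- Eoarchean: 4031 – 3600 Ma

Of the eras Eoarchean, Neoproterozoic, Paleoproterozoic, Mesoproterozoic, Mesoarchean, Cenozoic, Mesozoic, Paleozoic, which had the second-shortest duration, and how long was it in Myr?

Durations: Eoarchean 431; Neoproterozoic 461.2; Paleoproterozoic 900; Mesoproterozoic 600; Mesoarchean 400; Cenozoic 66; Mesozoic 185.902; Paleozoic 286.898 Myr.
Sorted shortest-first: Cenozoic (66), Mesozoic (185.902), Paleozoic (286.898), Mesoarchean (400), Eoarchean (431), Neoproterozoic (461.2), Mesoproterozoic (600), Paleoproterozoic (900).
The second shortest is Mesozoic at 185.902 Myr.

Mesozoic, 185.902 million years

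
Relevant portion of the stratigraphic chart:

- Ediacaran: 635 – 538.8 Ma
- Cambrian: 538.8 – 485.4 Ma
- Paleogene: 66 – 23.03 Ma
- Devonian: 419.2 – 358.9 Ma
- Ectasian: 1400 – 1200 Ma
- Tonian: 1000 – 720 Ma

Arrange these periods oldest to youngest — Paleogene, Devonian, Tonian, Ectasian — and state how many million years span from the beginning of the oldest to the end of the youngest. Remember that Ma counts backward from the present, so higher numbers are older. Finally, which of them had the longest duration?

Ectasian → Tonian → Devonian → Paleogene; total span 1376.97 Myr; longest is Tonian

Start ages (Ma): Ectasian 1400, Tonian 1000, Devonian 419.2, Paleogene 66.
Ordered oldest to youngest: Ectasian, Tonian, Devonian, Paleogene.
Span = 1400 − 23.03 = 1376.97 Myr.
Durations: Devonian 60.3, Paleogene 42.97, Tonian 280, Ectasian 200 → longest is Tonian (280 Myr).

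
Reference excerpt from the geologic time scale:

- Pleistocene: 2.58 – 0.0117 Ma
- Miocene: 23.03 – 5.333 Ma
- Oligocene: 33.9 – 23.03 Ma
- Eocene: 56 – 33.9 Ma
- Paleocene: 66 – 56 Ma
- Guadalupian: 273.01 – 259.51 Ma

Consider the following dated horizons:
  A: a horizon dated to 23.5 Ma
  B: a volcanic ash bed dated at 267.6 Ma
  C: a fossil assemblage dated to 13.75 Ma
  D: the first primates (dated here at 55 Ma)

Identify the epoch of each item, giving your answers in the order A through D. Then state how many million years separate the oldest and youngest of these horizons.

A — Oligocene; B — Guadalupian; C — Miocene; D — Eocene; span 253.85 million years

A: 23.5 Ma lies in 33.9–23.03 Ma, so Oligocene.
B: 267.6 Ma lies in 273.01–259.51 Ma, so Guadalupian.
C: 13.75 Ma lies in 23.03–5.333 Ma, so Miocene.
D: 55 Ma lies in 56–33.9 Ma, so Eocene.
Oldest = 267.6 Ma, youngest = 13.75 Ma → span 253.85 Myr.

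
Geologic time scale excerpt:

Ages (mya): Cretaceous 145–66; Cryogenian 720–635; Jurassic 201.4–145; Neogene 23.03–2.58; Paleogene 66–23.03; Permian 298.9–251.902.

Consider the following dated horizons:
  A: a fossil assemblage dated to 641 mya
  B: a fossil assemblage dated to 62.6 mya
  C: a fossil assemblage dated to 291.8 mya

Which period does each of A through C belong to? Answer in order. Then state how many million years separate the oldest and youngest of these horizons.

A — Cryogenian; B — Paleogene; C — Permian; span 578.4 million years

A: 641 Ma lies in 720–635 Ma, so Cryogenian.
B: 62.6 Ma lies in 66–23.03 Ma, so Paleogene.
C: 291.8 Ma lies in 298.9–251.902 Ma, so Permian.
Oldest = 641 Ma, youngest = 62.6 Ma → span 578.4 Myr.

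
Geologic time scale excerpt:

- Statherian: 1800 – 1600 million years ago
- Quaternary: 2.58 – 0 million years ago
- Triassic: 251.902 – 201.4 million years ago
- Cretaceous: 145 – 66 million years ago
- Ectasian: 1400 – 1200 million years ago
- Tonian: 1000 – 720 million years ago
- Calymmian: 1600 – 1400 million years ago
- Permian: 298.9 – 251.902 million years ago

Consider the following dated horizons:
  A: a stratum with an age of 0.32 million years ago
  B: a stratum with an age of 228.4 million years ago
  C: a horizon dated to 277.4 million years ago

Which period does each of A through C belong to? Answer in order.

Match each age against the start–end ranges in the excerpt: A = 0.32 Ma → Quaternary (2.58–0); B = 228.4 Ma → Triassic (251.902–201.4); C = 277.4 Ma → Permian (298.9–251.902).

A — Quaternary; B — Triassic; C — Permian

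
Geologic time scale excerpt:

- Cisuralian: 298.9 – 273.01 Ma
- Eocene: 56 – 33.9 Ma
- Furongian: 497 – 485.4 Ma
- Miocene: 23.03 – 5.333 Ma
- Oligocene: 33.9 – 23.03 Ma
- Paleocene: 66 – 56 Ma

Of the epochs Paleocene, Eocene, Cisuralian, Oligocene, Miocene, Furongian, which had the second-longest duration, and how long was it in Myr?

Start − end for each: Paleocene 66 − 56 = 10; Eocene 56 − 33.9 = 22.1; Cisuralian 298.9 − 273.01 = 25.89; Oligocene 33.9 − 23.03 = 10.87; Miocene 23.03 − 5.333 = 17.697; Furongian 497 − 485.4 = 11.6.
Ranking these from longest: Cisuralian > Eocene > Miocene > Furongian > Oligocene > Paleocene.
Position 2 in that ranking is Eocene, which lasted 22.1 Myr.

Eocene, 22.1 million years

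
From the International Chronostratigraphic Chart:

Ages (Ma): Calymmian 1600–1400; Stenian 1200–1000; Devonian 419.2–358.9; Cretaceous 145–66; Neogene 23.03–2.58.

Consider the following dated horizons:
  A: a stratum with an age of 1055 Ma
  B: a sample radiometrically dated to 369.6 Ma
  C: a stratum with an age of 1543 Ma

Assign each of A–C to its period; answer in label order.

A — Stenian; B — Devonian; C — Calymmian

Match each age against the start–end ranges in the excerpt: A = 1055 Ma → Stenian (1200–1000); B = 369.6 Ma → Devonian (419.2–358.9); C = 1543 Ma → Calymmian (1600–1400).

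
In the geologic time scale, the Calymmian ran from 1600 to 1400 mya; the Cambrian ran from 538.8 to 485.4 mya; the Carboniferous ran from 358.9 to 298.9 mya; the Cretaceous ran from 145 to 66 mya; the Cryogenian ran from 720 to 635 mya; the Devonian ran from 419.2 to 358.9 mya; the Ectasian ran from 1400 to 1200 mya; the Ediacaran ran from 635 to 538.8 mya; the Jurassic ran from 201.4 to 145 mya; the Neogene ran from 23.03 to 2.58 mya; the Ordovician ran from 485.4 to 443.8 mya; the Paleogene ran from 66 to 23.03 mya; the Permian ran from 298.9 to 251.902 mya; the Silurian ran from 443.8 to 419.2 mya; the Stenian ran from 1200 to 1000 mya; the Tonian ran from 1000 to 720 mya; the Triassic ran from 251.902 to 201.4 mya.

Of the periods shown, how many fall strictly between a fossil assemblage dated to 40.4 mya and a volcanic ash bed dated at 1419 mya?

The older date is 1419 Ma and the younger is 40.4 Ma.
Periods with start < 1419 and end > 40.4 Ma: Ectasian (1400–1200), Stenian (1200–1000), Tonian (1000–720), Cryogenian (720–635), Ediacaran (635–538.8), Cambrian (538.8–485.4), Ordovician (485.4–443.8), Silurian (443.8–419.2), Devonian (419.2–358.9), Carboniferous (358.9–298.9), Permian (298.9–251.902), Triassic (251.902–201.4), Jurassic (201.4–145), Cretaceous (145–66).
That is 14 complete periods.

14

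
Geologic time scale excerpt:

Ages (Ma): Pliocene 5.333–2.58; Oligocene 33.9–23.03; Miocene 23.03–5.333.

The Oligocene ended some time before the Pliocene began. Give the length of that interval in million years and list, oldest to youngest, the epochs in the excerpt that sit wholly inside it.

17.697 million years; Miocene

End of Oligocene = 23.03 Ma; start of Pliocene = 5.333 Ma.
Gap = 23.03 − 5.333 = 17.697 Myr.
Epochs wholly inside 23.03–5.333 Ma: Miocene (23.03–5.333).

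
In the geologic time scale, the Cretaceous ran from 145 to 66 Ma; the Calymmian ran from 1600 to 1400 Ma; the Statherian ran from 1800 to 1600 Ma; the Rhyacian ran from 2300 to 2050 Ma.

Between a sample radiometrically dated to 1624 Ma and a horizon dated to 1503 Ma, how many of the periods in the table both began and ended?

Checking each listed span, none has both start < 1624 Ma and end > 1503 Ma — every period straddles one of the two dates or lies outside them — so the count is 0.

0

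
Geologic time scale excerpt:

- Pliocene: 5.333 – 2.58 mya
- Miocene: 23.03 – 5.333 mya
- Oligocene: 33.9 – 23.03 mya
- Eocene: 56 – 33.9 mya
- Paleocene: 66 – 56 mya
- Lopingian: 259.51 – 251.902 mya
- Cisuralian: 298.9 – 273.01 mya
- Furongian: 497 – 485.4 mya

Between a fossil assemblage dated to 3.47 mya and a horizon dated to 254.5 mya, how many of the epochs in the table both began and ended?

4

The older date is 254.5 Ma and the younger is 3.47 Ma.
Epochs with start < 254.5 and end > 3.47 Ma: Paleocene (66–56), Eocene (56–33.9), Oligocene (33.9–23.03), Miocene (23.03–5.333).
That is 4 complete epochs.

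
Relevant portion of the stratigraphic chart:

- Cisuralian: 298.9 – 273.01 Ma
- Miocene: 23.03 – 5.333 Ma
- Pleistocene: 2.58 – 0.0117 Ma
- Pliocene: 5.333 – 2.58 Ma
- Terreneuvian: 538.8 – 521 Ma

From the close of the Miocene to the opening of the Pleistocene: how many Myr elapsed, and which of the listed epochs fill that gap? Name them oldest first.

The Miocene closes at 5.333 Ma and the Pleistocene opens at 2.58 Ma, so the interval is 5.333 − 2.58 = 2.753 Myr.
An epoch fits inside if it starts at or after 5.333 Ma and ends at or before 2.58 Ma; oldest first that gives Pliocene.

2.753 million years; Pliocene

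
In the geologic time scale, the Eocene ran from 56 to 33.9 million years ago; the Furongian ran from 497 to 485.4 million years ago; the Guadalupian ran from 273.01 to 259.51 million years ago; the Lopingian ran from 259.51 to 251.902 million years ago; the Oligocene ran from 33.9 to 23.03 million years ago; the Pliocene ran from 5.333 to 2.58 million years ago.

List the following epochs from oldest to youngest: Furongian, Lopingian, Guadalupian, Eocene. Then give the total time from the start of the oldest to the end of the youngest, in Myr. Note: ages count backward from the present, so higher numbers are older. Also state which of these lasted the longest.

Furongian, Guadalupian, Lopingian, Eocene; total span 463.1 Myr; longest is Eocene

From the excerpt: Furongian 497–485.4; Lopingian 259.51–251.902; Guadalupian 273.01–259.51; Eocene 56–33.9 (Ma).
Larger Ma is earlier, so the oldest is Furongian and the youngest is Eocene; oldest to youngest: Furongian, Guadalupian, Lopingian, Eocene.
Oldest start 497 minus youngest end 33.9 gives 463.1 Myr overall.
Individual lengths (start − end): Lopingian 7.608; Furongian 11.6; Eocene 22.1; Guadalupian 13.5. The largest is Eocene at 22.1 Myr.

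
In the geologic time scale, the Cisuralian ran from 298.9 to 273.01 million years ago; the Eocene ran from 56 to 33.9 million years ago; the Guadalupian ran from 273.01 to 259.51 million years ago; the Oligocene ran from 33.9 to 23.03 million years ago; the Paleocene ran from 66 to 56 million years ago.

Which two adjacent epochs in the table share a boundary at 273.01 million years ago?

The Cisuralian ends at 273.01 million years ago and the Guadalupian begins at 273.01 million years ago, so they share that boundary.

Cisuralian and Guadalupian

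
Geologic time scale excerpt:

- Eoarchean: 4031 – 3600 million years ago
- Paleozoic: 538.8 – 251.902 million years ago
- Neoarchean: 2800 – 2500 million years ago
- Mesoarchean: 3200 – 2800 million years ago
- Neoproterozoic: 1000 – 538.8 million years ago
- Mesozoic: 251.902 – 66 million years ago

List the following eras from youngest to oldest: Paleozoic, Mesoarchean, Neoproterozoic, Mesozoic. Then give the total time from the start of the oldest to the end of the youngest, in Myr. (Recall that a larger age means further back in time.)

Mesozoic, Paleozoic, Neoproterozoic, Mesoarchean; total span 3134 Myr

Start ages (Ma): Mesoarchean 3200, Neoproterozoic 1000, Paleozoic 538.8, Mesozoic 251.902.
Ordered youngest to oldest: Mesozoic, Paleozoic, Neoproterozoic, Mesoarchean.
Span = 3200 − 66 = 3134 Myr.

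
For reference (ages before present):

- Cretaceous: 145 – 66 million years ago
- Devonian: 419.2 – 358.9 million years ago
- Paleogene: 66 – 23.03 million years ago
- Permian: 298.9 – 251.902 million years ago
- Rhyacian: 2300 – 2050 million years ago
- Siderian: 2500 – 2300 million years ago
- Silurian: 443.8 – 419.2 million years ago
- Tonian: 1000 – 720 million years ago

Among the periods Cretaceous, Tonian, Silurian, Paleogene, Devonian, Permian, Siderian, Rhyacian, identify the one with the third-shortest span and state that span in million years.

Permian, 46.998 million years

Start − end for each: Cretaceous 145 − 66 = 79; Tonian 1000 − 720 = 280; Silurian 443.8 − 419.2 = 24.6; Paleogene 66 − 23.03 = 42.97; Devonian 419.2 − 358.9 = 60.3; Permian 298.9 − 251.902 = 46.998; Siderian 2500 − 2300 = 200; Rhyacian 2300 − 2050 = 250.
Ranking these from shortest: Silurian < Paleogene < Permian < Devonian < Cretaceous < Siderian < Rhyacian < Tonian.
Position 3 in that ranking is Permian, which lasted 46.998 Myr.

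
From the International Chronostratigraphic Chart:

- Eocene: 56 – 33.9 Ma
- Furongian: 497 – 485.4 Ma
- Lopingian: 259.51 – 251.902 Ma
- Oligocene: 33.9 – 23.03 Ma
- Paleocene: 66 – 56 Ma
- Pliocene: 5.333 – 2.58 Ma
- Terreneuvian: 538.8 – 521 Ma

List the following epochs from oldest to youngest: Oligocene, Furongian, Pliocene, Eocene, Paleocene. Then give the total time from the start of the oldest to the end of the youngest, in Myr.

Furongian → Paleocene → Eocene → Oligocene → Pliocene; total span 494.42 Myr

Start ages (Ma): Furongian 497, Paleocene 66, Eocene 56, Oligocene 33.9, Pliocene 5.333.
Ordered oldest to youngest: Furongian, Paleocene, Eocene, Oligocene, Pliocene.
Span = 497 − 2.58 = 494.42 Myr.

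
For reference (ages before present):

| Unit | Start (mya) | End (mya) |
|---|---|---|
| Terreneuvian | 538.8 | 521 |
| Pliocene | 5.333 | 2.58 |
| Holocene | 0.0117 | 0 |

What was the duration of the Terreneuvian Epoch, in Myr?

17.8 million years

538.8 − 521 = 17.8 million years.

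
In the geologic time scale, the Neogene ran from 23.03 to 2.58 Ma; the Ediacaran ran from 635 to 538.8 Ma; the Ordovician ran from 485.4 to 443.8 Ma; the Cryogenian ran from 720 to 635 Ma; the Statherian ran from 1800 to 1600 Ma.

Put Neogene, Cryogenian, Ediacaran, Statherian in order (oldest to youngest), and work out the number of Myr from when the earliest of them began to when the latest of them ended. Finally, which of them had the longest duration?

Statherian, Cryogenian, Ediacaran, Neogene; total span 1797.42 Myr; longest is Statherian

From the excerpt: Neogene 23.03–2.58; Cryogenian 720–635; Ediacaran 635–538.8; Statherian 1800–1600 (Ma).
Larger Ma is earlier, so the oldest is Statherian and the youngest is Neogene; oldest to youngest: Statherian, Cryogenian, Ediacaran, Neogene.
Oldest start 1800 minus youngest end 2.58 gives 1797.42 Myr overall.
Individual lengths (start − end): Ediacaran 96.2; Neogene 20.45; Cryogenian 85; Statherian 200. The largest is Statherian at 200 Myr.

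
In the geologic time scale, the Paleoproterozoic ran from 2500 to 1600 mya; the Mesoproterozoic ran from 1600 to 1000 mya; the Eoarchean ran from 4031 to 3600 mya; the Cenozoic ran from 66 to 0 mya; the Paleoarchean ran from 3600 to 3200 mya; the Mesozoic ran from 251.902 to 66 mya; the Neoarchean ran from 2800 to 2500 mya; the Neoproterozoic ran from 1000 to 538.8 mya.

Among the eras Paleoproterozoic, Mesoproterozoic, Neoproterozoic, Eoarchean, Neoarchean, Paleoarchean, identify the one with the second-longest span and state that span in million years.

Start − end for each: Paleoproterozoic 2500 − 1600 = 900; Mesoproterozoic 1600 − 1000 = 600; Neoproterozoic 1000 − 538.8 = 461.2; Eoarchean 4031 − 3600 = 431; Neoarchean 2800 − 2500 = 300; Paleoarchean 3600 − 3200 = 400.
Ranking these from longest: Paleoproterozoic > Mesoproterozoic > Neoproterozoic > Eoarchean > Paleoarchean > Neoarchean.
Position 2 in that ranking is Mesoproterozoic, which lasted 600 Myr.

Mesoproterozoic, 600 million years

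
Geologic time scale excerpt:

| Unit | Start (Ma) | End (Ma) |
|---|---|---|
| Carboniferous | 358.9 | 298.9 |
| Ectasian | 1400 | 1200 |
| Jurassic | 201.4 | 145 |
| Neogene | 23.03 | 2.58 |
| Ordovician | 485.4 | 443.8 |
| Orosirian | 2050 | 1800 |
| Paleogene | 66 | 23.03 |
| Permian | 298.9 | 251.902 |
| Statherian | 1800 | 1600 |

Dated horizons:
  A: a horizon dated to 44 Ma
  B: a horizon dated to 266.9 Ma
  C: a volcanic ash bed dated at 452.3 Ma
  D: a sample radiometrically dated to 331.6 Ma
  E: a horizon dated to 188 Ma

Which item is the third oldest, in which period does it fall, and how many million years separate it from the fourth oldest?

B, in the Permian; 78.9 million years to E

Larger Ma means older, so oldest first: C 452.3 > D 331.6 > B 266.9 > E 188 > A 44.
Counting 3 along gives B (266.9 Ma); the excerpt puts that inside the Permian, 298.9–251.902 Ma.
Next in line is E (188 Ma), and 266.9 − 188 = 78.9 Myr.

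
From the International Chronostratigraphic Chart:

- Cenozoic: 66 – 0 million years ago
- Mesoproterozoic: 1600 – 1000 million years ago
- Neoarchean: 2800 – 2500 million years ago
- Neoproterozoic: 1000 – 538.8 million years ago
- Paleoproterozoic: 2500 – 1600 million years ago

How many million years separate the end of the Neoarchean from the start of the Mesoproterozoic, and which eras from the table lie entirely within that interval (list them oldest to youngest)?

900 million years; Paleoproterozoic

End of Neoarchean = 2500 Ma; start of Mesoproterozoic = 1600 Ma.
Gap = 2500 − 1600 = 900 Myr.
Eras wholly inside 2500–1600 Ma: Paleoproterozoic (2500–1600).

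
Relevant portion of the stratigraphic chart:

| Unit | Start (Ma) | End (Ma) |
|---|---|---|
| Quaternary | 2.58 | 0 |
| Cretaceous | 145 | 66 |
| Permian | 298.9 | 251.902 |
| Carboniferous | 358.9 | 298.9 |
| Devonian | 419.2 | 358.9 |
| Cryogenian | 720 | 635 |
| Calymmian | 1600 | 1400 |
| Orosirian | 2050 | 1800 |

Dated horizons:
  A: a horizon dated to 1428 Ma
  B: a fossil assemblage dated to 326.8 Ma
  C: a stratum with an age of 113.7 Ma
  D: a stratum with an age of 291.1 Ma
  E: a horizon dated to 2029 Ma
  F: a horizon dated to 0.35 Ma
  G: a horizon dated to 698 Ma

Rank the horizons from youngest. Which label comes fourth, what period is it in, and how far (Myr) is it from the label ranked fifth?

Sorted youngest-first by Ma: F (0.35), C (113.7), D (291.1), B (326.8), G (698), A (1428), E (2029).
The fourth youngest is B at 326.8 Ma, which lies in 358.9–298.9 Ma: the Carboniferous.
The fifth youngest is G at 698 Ma; separation = |326.8 − 698| = 371.2 Myr.

B, in the Carboniferous; 371.2 million years to G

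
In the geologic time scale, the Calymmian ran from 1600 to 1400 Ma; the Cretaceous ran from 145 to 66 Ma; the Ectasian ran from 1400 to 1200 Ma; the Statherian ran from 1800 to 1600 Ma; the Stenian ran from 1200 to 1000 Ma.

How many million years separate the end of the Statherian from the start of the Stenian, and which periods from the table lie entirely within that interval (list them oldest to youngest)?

End of Statherian = 1600 Ma; start of Stenian = 1200 Ma.
Gap = 1600 − 1200 = 400 Myr.
Periods wholly inside 1600–1200 Ma: Calymmian (1600–1400), Ectasian (1400–1200).

400 million years; Calymmian, Ectasian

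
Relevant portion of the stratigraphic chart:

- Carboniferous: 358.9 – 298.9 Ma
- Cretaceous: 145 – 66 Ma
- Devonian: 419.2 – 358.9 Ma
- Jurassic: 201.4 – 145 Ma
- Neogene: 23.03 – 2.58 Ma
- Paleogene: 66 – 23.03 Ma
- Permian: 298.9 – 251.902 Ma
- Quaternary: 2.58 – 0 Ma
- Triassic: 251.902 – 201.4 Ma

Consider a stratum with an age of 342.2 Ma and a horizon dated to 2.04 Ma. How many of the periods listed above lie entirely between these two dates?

342.2 Ma sits inside the Carboniferous (358.9–298.9) and 2.04 Ma inside the Quaternary (2.58–0); neither of those is wholly between the two dates.
The listed periods lying completely between them are Permian, Triassic, Jurassic, Cretaceous, Paleogene, Neogene — 6 in all.

6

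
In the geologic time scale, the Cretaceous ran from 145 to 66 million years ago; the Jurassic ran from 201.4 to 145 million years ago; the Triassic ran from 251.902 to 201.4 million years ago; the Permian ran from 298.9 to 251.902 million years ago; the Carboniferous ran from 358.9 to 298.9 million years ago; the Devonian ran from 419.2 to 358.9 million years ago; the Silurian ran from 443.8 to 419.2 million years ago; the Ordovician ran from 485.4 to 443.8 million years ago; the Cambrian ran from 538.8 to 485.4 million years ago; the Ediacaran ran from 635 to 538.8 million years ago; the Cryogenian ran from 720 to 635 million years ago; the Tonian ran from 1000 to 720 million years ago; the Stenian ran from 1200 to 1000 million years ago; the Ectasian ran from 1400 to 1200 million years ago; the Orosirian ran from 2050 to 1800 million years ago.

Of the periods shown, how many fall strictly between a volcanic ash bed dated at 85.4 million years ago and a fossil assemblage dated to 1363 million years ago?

1363 Ma sits inside the Ectasian (1400–1200) and 85.4 Ma inside the Cretaceous (145–66); neither of those is wholly between the two dates.
The listed periods lying completely between them are Stenian, Tonian, Cryogenian, Ediacaran, Cambrian, Ordovician, Silurian, Devonian, Carboniferous, Permian, Triassic, Jurassic — 12 in all.

12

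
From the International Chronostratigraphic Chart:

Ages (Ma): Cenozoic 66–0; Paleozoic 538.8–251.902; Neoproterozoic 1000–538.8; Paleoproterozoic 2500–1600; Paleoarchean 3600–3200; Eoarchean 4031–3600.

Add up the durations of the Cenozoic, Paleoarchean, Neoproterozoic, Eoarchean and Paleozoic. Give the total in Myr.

1645.098 million years

Duration is start − end for each: (66 − 0) + (3600 − 3200) + (1000 − 538.8) + (4031 − 3600) + (538.8 − 251.902).
That is 66 + 400 + 461.2 + 431 + 286.898, which totals 1645.098 million years.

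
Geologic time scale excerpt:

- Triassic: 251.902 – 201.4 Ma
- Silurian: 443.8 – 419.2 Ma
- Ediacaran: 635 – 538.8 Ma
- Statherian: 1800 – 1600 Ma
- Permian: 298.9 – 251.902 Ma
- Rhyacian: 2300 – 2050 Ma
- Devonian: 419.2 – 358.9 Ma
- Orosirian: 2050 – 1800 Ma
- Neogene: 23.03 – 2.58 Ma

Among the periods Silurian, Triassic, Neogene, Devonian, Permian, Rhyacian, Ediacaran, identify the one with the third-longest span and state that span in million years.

Devonian, 60.3 million years

Durations: Silurian 24.6; Triassic 50.502; Neogene 20.45; Devonian 60.3; Permian 46.998; Rhyacian 250; Ediacaran 96.2 Myr.
Sorted longest-first: Rhyacian (250), Ediacaran (96.2), Devonian (60.3), Triassic (50.502), Permian (46.998), Silurian (24.6), Neogene (20.45).
The third longest is Devonian at 60.3 Myr.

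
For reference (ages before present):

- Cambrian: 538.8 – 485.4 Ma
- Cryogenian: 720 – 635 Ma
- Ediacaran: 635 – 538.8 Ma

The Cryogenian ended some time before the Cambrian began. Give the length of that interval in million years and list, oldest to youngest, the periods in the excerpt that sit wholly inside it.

End of Cryogenian = 635 Ma; start of Cambrian = 538.8 Ma.
Gap = 635 − 538.8 = 96.2 Myr.
Periods wholly inside 635–538.8 Ma: Ediacaran (635–538.8).

96.2 million years; Ediacaran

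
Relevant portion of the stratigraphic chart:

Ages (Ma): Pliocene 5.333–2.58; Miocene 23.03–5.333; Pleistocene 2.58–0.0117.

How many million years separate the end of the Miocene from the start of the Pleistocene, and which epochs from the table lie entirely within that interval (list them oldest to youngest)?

2.753 million years; Pliocene

The Miocene closes at 5.333 Ma and the Pleistocene opens at 2.58 Ma, so the interval is 5.333 − 2.58 = 2.753 Myr.
An epoch fits inside if it starts at or after 5.333 Ma and ends at or before 2.58 Ma; oldest first that gives Pliocene.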